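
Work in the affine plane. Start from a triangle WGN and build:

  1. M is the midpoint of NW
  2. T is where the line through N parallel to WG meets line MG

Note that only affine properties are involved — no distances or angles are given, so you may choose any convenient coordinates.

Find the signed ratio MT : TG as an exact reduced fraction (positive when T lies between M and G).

Choose coordinates W = (0, 0), G = (1, 0), N = (0, 1).
1. M is the midpoint of NW ⇒ M = (0, 1/2)
2. T is where the line through N parallel to WG meets line MG ⇒ T = (-1, 1)
T = M + t·(G−M) with t = -1, so MT:TG = t:(1−t) = -1:2

MT:TG = -1/2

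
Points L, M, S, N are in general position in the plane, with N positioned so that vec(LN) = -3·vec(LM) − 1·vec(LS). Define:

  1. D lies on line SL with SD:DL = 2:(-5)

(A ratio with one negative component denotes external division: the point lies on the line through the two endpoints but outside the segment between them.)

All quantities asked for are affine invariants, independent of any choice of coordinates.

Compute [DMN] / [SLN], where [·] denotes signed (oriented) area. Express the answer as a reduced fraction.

Work in coordinates with L = (0, 0), M = (1, 0), S = (0, 1), N = (-3, -1).
1. D lies on line SL with SD:DL = 2:(-5) ⇒ D = (0, 5/3)
2·[DMN] = -23/3, 2·[SLN] = -3
[DMN]:[SLN] = -23/3:-3 = 23/9

[DMN]:[SLN] = 23/9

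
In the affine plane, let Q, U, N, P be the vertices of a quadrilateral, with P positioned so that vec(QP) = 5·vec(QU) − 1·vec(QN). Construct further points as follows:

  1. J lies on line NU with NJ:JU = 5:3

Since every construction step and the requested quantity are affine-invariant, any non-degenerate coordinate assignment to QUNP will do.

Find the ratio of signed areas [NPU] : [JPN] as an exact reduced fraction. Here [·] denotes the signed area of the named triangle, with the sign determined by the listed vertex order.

[NPU]:[JPN] = -8/5

Assign Q = (0, 0), U = (1, 0), N = (0, 1), P = (5, -1) — the answer is frame-independent, so this choice is without loss of generality.
1. J lies on line NU with NJ:JU = 5:3 ⇒ J = (5/8, 3/8)
2·[NPU] = -3, 2·[JPN] = 15/8
[NPU]:[JPN] = -3:15/8 = -8/5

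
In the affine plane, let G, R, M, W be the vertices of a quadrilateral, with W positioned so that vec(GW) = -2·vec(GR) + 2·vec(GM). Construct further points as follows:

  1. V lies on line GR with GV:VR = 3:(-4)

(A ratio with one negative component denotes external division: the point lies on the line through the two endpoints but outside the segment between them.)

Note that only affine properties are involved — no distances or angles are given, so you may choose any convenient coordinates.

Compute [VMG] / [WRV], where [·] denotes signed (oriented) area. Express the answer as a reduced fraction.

[VMG]:[WRV] = 3/8

Choose coordinates G = (0, 0), R = (1, 0), M = (0, 1), W = (-2, 2).
1. V lies on line GR with GV:VR = 3:(-4) ⇒ V = (-3, 0)
2·[VMG] = -3, 2·[WRV] = -8
[VMG]:[WRV] = -3:-8 = 3/8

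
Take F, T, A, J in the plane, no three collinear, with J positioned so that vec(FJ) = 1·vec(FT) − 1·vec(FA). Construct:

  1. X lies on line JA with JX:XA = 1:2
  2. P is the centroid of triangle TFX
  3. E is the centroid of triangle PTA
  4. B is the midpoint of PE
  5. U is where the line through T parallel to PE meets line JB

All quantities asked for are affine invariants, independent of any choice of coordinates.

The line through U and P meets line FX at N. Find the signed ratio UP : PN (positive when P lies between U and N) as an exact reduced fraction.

Work in coordinates with F = (0, 0), T = (1, 0), A = (0, 1), J = (1, -1).
1. X lies on line JA with JX:XA = 1:2 ⇒ X = (2/3, -1/3)
2. P is the centroid of triangle TFX ⇒ P = (5/9, -1/9)
3. E is the centroid of triangle PTA ⇒ E = (14/27, 8/27)
4. B is the midpoint of PE ⇒ B = (29/54, 5/54)
5. U is where the line through T parallel to PE meets line JB ⇒ U = (241/216, -275/216)
line UP meets FX at N = (84/127, -42/127)
P = U + t·(N−U) with t = 127/103, so UP:PN = 127/103:-24/103

UP:PN = -127/24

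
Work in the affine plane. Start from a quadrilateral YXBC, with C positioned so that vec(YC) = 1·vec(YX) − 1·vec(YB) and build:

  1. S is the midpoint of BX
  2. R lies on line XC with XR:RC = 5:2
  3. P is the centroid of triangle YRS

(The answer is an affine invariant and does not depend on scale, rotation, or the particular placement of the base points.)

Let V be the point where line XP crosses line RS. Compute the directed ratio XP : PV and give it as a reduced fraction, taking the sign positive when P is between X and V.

XP:PV = -9/4

Choose coordinates Y = (0, 0), X = (1, 0), B = (0, 1), C = (1, -1).
1. S is the midpoint of BX ⇒ S = (1/2, 1/2)
2. R lies on line XC with XR:RC = 5:2 ⇒ R = (1, -5/7)
3. P is the centroid of triangle YRS ⇒ P = (1/2, -1/14)
line XP meets RS at V = (13/18, -5/126)
P = X + t·(V−X) with t = 9/5, so XP:PV = 9/5:-4/5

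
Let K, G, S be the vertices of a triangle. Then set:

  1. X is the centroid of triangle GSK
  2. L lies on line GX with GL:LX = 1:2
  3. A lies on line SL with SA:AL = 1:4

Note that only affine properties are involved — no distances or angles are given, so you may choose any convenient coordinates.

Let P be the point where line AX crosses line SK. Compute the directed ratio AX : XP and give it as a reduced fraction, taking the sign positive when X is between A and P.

Assign K = (0, 0), G = (1, 0), S = (0, 1) — the answer is frame-independent, so this choice is without loss of generality.
1. X is the centroid of triangle GSK ⇒ X = (1/3, 1/3)
2. L lies on line GX with GL:LX = 1:2 ⇒ L = (7/9, 1/9)
3. A lies on line SL with SA:AL = 1:4 ⇒ A = (7/45, 37/45)
line AX meets SK at P = (0, 5/4)
X = A + t·(P−A) with t = -8/7, so AX:XP = -8/7:15/7

AX:XP = -8/15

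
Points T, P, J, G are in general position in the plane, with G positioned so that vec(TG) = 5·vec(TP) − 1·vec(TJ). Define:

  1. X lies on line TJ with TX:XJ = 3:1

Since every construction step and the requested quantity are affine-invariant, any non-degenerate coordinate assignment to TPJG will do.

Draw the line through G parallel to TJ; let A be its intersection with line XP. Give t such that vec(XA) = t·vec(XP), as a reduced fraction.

t = 5

Assign T = (0, 0), P = (1, 0), J = (0, 1), G = (5, -1) — the answer is frame-independent, so this choice is without loss of generality.
1. X lies on line TJ with TX:XJ = 3:1 ⇒ X = (0, 3/4)
through G parallel to TJ: direction (0, 1); meets XP at A = (5, -3)
A = X + t·(P−X) with t = 5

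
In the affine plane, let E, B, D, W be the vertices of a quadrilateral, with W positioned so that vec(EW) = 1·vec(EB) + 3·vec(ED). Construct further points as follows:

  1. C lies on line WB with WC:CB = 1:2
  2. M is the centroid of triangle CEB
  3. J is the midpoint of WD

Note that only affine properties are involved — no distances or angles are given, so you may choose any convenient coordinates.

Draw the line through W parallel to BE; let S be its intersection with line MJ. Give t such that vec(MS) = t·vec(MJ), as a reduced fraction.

Assign E = (0, 0), B = (1, 0), D = (0, 1), W = (1, 3) — the answer is frame-independent, so this choice is without loss of generality.
1. C lies on line WB with WC:CB = 1:2 ⇒ C = (1, 2)
2. M is the centroid of triangle CEB ⇒ M = (2/3, 2/3)
3. J is the midpoint of WD ⇒ J = (1/2, 2)
through W parallel to BE: direction (-1, 0); meets MJ at S = (3/8, 3)
S = M + t·(J−M) with t = 7/4

t = 7/4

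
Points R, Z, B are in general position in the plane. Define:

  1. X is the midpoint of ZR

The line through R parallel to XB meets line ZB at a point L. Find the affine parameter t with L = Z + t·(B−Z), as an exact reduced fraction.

Choose coordinates R = (0, 0), Z = (1, 0), B = (0, 1).
1. X is the midpoint of ZR ⇒ X = (1/2, 0)
through R parallel to XB: direction (-1/2, 1); meets ZB at L = (-1, 2)
L = Z + t·(B−Z) with t = 2

t = 2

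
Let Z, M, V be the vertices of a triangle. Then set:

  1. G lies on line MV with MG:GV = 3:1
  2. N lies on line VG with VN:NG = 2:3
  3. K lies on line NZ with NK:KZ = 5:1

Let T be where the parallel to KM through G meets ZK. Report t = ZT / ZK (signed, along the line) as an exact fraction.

t = 31/6

Work in coordinates with Z = (0, 0), M = (1, 0), V = (0, 1).
1. G lies on line MV with MG:GV = 3:1 ⇒ G = (1/4, 3/4)
2. N lies on line VG with VN:NG = 2:3 ⇒ N = (1/10, 9/10)
3. K lies on line NZ with NK:KZ = 5:1 ⇒ K = (1/60, 3/20)
through G parallel to KM: direction (59/60, -3/20); meets ZK at T = (31/360, 31/40)
T = Z + t·(K−Z) with t = 31/6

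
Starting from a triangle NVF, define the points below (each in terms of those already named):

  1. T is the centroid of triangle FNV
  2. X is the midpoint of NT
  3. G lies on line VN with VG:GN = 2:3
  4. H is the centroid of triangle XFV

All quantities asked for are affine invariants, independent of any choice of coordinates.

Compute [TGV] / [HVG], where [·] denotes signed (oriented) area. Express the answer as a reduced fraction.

[TGV]:[HVG] = -6/7

Choose coordinates N = (0, 0), V = (1, 0), F = (0, 1).
1. T is the centroid of triangle FNV ⇒ T = (1/3, 1/3)
2. X is the midpoint of NT ⇒ X = (1/6, 1/6)
3. G lies on line VN with VG:GN = 2:3 ⇒ G = (3/5, 0)
4. H is the centroid of triangle XFV ⇒ H = (7/18, 7/18)
2·[TGV] = 2/15, 2·[HVG] = -7/45
[TGV]:[HVG] = 2/15:-7/45 = -6/7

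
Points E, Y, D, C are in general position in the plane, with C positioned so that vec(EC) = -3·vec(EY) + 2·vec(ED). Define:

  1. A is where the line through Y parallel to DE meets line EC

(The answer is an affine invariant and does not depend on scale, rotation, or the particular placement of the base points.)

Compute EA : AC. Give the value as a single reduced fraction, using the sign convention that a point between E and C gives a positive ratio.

Work in coordinates with E = (0, 0), Y = (1, 0), D = (0, 1), C = (-3, 2).
1. A is where the line through Y parallel to DE meets line EC ⇒ A = (1, -2/3)
A = E + t·(C−E) with t = -1/3, so EA:AC = t:(1−t) = -1/3:4/3

EA:AC = -1/4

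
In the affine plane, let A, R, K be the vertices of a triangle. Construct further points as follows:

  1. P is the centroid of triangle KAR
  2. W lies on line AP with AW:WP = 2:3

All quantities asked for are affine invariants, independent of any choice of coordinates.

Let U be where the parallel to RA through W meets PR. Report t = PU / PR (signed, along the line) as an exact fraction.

t = 3/5

Choose coordinates A = (0, 0), R = (1, 0), K = (0, 1).
1. P is the centroid of triangle KAR ⇒ P = (1/3, 1/3)
2. W lies on line AP with AW:WP = 2:3 ⇒ W = (2/15, 2/15)
through W parallel to RA: direction (-1, 0); meets PR at U = (11/15, 2/15)
U = P + t·(R−P) with t = 3/5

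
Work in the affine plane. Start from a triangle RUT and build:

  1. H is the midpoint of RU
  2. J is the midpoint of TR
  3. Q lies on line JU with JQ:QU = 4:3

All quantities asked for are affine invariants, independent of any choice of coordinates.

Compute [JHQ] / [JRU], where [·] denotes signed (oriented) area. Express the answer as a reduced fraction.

[JHQ]:[JRU] = 2/7

Choose coordinates R = (0, 0), U = (1, 0), T = (0, 1).
1. H is the midpoint of RU ⇒ H = (1/2, 0)
2. J is the midpoint of TR ⇒ J = (0, 1/2)
3. Q lies on line JU with JQ:QU = 4:3 ⇒ Q = (4/7, 3/14)
2·[JHQ] = 1/7, 2·[JRU] = 1/2
[JHQ]:[JRU] = 1/7:1/2 = 2/7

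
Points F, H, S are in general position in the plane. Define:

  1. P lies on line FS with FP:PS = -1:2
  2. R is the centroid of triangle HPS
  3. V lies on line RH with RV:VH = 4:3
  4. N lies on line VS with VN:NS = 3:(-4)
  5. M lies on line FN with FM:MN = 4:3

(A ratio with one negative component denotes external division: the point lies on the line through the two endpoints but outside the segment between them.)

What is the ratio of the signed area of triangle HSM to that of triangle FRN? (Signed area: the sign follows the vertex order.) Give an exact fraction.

Work in coordinates with F = (0, 0), H = (1, 0), S = (0, 1).
1. P lies on line FS with FP:PS = -1:2 ⇒ P = (0, -1)
2. R is the centroid of triangle HPS ⇒ R = (1/3, 0)
3. V lies on line RH with RV:VH = 4:3 ⇒ V = (5/7, 0)
4. N lies on line VS with VN:NS = 3:(-4) ⇒ N = (20/7, -3)
5. M lies on line FN with FM:MN = 4:3 ⇒ M = (80/49, -12/7)
2·[HSM] = 53/49, 2·[FRN] = -1
[HSM]:[FRN] = 53/49:-1 = -53/49

[HSM]:[FRN] = -53/49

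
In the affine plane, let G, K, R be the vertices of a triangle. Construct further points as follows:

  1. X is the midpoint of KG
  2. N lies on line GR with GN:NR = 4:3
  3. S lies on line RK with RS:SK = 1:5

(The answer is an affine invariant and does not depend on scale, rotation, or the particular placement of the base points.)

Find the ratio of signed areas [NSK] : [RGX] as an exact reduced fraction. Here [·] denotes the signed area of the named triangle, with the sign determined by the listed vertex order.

Set G = (0, 0), K = (1, 0), R = (0, 1); any affine frame gives the same invariant.
1. X is the midpoint of KG ⇒ X = (1/2, 0)
2. N lies on line GR with GN:NR = 4:3 ⇒ N = (0, 4/7)
3. S lies on line RK with RS:SK = 1:5 ⇒ S = (1/6, 5/6)
2·[NSK] = -5/14, 2·[RGX] = 1/2
[NSK]:[RGX] = -5/14:1/2 = -5/7

[NSK]:[RGX] = -5/7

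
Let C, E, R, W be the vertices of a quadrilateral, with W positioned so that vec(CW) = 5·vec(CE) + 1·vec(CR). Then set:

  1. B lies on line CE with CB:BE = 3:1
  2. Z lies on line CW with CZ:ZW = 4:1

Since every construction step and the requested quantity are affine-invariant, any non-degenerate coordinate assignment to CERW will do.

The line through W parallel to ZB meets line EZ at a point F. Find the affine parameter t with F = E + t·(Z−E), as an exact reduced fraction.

Assign C = (0, 0), E = (1, 0), R = (0, 1), W = (5, 1) — the answer is frame-independent, so this choice is without loss of generality.
1. B lies on line CE with CB:BE = 3:1 ⇒ B = (3/4, 0)
2. Z lies on line CW with CZ:ZW = 4:1 ⇒ Z = (4, 4/5)
through W parallel to ZB: direction (-13/4, -4/5); meets EZ at F = (7/4, 1/5)
F = E + t·(Z−E) with t = 1/4

t = 1/4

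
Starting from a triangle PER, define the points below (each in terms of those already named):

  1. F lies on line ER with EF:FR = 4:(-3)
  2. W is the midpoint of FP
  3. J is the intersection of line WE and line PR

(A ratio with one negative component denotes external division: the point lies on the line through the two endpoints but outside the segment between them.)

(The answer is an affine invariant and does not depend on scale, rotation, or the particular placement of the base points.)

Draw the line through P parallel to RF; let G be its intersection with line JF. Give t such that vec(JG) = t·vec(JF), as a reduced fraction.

Set P = (0, 0), E = (1, 0), R = (0, 1); any affine frame gives the same invariant.
1. F lies on line ER with EF:FR = 4:(-3) ⇒ F = (-3, 4)
2. W is the midpoint of FP ⇒ W = (-3/2, 2)
3. J is the intersection of line WE and line PR ⇒ J = (0, 4/5)
through P parallel to RF: direction (-3, 3); meets JF at G = (12, -12)
G = J + t·(F−J) with t = -4

t = -4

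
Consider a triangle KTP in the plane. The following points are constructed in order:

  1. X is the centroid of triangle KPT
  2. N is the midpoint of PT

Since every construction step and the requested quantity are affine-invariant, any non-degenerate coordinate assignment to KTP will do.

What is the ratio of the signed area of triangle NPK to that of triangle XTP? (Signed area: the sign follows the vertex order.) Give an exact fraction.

Set K = (0, 0), T = (1, 0), P = (0, 1); any affine frame gives the same invariant.
1. X is the centroid of triangle KPT ⇒ X = (1/3, 1/3)
2. N is the midpoint of PT ⇒ N = (1/2, 1/2)
2·[NPK] = 1/2, 2·[XTP] = 1/3
[NPK]:[XTP] = 1/2:1/3 = 3/2

[NPK]:[XTP] = 3/2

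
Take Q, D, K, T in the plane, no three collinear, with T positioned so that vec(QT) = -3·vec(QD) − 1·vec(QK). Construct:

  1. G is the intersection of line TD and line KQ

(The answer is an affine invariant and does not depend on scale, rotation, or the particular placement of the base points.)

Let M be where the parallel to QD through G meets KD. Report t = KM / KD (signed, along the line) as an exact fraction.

t = 5/4

Choose coordinates Q = (0, 0), D = (1, 0), K = (0, 1), T = (-3, -1).
1. G is the intersection of line TD and line KQ ⇒ G = (0, -1/4)
through G parallel to QD: direction (1, 0); meets KD at M = (5/4, -1/4)
M = K + t·(D−K) with t = 5/4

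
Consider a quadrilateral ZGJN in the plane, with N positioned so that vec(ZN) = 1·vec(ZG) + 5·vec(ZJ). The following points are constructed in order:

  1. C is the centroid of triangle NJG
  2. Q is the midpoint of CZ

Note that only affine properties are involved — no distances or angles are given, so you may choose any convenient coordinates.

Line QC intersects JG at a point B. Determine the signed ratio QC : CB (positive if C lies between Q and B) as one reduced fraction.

Work in coordinates with Z = (0, 0), G = (1, 0), J = (0, 1), N = (1, 5).
1. C is the centroid of triangle NJG ⇒ C = (2/3, 2)
2. Q is the midpoint of CZ ⇒ Q = (1/3, 1)
line QC meets JG at B = (1/4, 3/4)
C = Q + t·(B−Q) with t = -4, so QC:CB = -4:5

QC:CB = -4/5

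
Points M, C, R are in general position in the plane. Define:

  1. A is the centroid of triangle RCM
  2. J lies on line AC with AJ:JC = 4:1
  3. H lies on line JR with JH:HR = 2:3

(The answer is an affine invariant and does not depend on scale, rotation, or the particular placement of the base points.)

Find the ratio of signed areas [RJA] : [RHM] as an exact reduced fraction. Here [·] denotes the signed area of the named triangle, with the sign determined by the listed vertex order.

[RJA]:[RHM] = 20/39

Assign M = (0, 0), C = (1, 0), R = (0, 1) — the answer is frame-independent, so this choice is without loss of generality.
1. A is the centroid of triangle RCM ⇒ A = (1/3, 1/3)
2. J lies on line AC with AJ:JC = 4:1 ⇒ J = (13/15, 1/15)
3. H lies on line JR with JH:HR = 2:3 ⇒ H = (13/25, 11/25)
2·[RJA] = -4/15, 2·[RHM] = -13/25
[RJA]:[RHM] = -4/15:-13/25 = 20/39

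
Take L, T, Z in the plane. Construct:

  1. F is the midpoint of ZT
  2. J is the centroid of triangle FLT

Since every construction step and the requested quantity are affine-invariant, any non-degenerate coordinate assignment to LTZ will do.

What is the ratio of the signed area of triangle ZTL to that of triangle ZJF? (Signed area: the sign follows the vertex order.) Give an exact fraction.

Set L = (0, 0), T = (1, 0), Z = (0, 1); any affine frame gives the same invariant.
1. F is the midpoint of ZT ⇒ F = (1/2, 1/2)
2. J is the centroid of triangle FLT ⇒ J = (1/2, 1/6)
2·[ZTL] = -1, 2·[ZJF] = 1/6
[ZTL]:[ZJF] = -1:1/6 = -6

[ZTL]:[ZJF] = -6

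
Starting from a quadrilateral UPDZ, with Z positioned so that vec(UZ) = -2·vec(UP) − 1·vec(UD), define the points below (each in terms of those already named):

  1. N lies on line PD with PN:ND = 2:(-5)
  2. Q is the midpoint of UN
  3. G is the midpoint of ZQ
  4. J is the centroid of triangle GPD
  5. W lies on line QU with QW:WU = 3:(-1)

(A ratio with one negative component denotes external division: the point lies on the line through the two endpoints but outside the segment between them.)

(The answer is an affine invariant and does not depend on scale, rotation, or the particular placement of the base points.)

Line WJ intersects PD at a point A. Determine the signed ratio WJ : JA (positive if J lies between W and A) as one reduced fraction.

Assign U = (0, 0), P = (1, 0), D = (0, 1), Z = (-2, -1) — the answer is frame-independent, so this choice is without loss of generality.
1. N lies on line PD with PN:ND = 2:(-5) ⇒ N = (5/3, -2/3)
2. Q is the midpoint of UN ⇒ Q = (5/6, -1/3)
3. G is the midpoint of ZQ ⇒ G = (-7/12, -2/3)
4. J is the centroid of triangle GPD ⇒ J = (5/36, 1/9)
5. W lies on line QU with QW:WU = 3:(-1) ⇒ W = (-5/12, 1/6)
line WJ meets PD at A = (35/36, 1/36)
J = W + t·(A−W) with t = 2/5, so WJ:JA = 2/5:3/5

WJ:JA = 2/3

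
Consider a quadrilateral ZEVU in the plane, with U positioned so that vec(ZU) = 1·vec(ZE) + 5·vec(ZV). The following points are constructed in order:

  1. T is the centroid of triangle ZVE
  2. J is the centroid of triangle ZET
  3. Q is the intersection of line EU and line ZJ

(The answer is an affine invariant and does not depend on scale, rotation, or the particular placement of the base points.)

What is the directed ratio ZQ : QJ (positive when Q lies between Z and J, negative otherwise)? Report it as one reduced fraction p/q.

ZQ:QJ = -9/5

Assign Z = (0, 0), E = (1, 0), V = (0, 1), U = (1, 5) — the answer is frame-independent, so this choice is without loss of generality.
1. T is the centroid of triangle ZVE ⇒ T = (1/3, 1/3)
2. J is the centroid of triangle ZET ⇒ J = (4/9, 1/9)
3. Q is the intersection of line EU and line ZJ ⇒ Q = (1, 1/4)
Q = Z + t·(J−Z) with t = 9/4, so ZQ:QJ = t:(1−t) = 9/4:-5/4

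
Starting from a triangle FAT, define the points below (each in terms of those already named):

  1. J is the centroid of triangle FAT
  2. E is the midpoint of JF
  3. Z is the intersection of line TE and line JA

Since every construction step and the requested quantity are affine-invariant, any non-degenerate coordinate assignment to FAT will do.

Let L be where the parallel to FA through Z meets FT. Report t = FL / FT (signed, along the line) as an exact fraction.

t = 4/9

Assign F = (0, 0), A = (1, 0), T = (0, 1) — the answer is frame-independent, so this choice is without loss of generality.
1. J is the centroid of triangle FAT ⇒ J = (1/3, 1/3)
2. E is the midpoint of JF ⇒ E = (1/6, 1/6)
3. Z is the intersection of line TE and line JA ⇒ Z = (1/9, 4/9)
through Z parallel to FA: direction (1, 0); meets FT at L = (0, 4/9)
L = F + t·(T−F) with t = 4/9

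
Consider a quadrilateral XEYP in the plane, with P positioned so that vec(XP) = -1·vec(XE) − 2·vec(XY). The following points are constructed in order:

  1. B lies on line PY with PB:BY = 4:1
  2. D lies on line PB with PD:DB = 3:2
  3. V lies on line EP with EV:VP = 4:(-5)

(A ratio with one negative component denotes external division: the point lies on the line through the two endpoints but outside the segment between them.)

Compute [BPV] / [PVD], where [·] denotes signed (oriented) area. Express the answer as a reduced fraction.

[BPV]:[PVD] = 5/3

Assign X = (0, 0), E = (1, 0), Y = (0, 1), P = (-1, -2) — the answer is frame-independent, so this choice is without loss of generality.
1. B lies on line PY with PB:BY = 4:1 ⇒ B = (-1/5, 2/5)
2. D lies on line PB with PD:DB = 3:2 ⇒ D = (-13/25, -14/25)
3. V lies on line EP with EV:VP = 4:(-5) ⇒ V = (9, 8)
2·[BPV] = 16, 2·[PVD] = 48/5
[BPV]:[PVD] = 16:48/5 = 5/3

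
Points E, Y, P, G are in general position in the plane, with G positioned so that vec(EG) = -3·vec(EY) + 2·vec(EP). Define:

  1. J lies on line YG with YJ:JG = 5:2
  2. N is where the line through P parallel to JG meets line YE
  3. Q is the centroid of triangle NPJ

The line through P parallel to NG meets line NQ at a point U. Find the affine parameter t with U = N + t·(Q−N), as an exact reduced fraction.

Work in coordinates with E = (0, 0), Y = (1, 0), P = (0, 1), G = (-3, 2).
1. J lies on line YG with YJ:JG = 5:2 ⇒ J = (-13/7, 10/7)
2. N is where the line through P parallel to JG meets line YE ⇒ N = (2, 0)
3. Q is the centroid of triangle NPJ ⇒ Q = (1/21, 17/21)
through P parallel to NG: direction (-5, 2); meets NQ at U = (-35/3, 17/3)
U = N + t·(Q−N) with t = 7

t = 7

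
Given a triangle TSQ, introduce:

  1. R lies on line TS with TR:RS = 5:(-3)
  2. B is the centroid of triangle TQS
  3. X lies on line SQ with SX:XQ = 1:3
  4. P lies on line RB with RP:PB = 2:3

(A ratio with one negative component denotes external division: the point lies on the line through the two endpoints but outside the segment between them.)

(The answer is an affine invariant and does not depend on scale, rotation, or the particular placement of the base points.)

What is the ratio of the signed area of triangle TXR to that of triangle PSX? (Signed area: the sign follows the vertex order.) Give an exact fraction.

[TXR]:[PSX] = 75/23

Choose coordinates T = (0, 0), S = (1, 0), Q = (0, 1).
1. R lies on line TS with TR:RS = 5:(-3) ⇒ R = (5/2, 0)
2. B is the centroid of triangle TQS ⇒ B = (1/3, 1/3)
3. X lies on line SQ with SX:XQ = 1:3 ⇒ X = (3/4, 1/4)
4. P lies on line RB with RP:PB = 2:3 ⇒ P = (49/30, 2/15)
2·[TXR] = -5/8, 2·[PSX] = -23/120
[TXR]:[PSX] = -5/8:-23/120 = 75/23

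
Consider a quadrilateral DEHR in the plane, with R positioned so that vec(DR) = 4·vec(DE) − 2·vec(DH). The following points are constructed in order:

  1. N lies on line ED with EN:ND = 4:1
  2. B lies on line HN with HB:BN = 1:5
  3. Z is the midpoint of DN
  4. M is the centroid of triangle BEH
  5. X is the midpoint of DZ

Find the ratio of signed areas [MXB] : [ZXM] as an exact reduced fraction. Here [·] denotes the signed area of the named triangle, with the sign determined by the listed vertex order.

Assign D = (0, 0), E = (1, 0), H = (0, 1), R = (4, -2) — the answer is frame-independent, so this choice is without loss of generality.
1. N lies on line ED with EN:ND = 4:1 ⇒ N = (1/5, 0)
2. B lies on line HN with HB:BN = 1:5 ⇒ B = (1/30, 5/6)
3. Z is the midpoint of DN ⇒ Z = (1/10, 0)
4. M is the centroid of triangle BEH ⇒ M = (31/90, 11/18)
5. X is the midpoint of DZ ⇒ X = (1/20, 0)
2·[MXB] = -23/90, 2·[ZXM] = -11/360
[MXB]:[ZXM] = -23/90:-11/360 = 92/11

[MXB]:[ZXM] = 92/11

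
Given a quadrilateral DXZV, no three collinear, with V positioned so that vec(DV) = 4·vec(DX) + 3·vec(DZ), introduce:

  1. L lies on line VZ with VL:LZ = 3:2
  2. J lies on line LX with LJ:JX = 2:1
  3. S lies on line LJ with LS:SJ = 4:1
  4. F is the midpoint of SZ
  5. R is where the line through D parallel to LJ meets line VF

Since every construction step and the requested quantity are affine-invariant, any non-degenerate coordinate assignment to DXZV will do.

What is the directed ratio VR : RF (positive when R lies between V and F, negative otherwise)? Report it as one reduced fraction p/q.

VR:RF = -9

Assign D = (0, 0), X = (1, 0), Z = (0, 1), V = (4, 3) — the answer is frame-independent, so this choice is without loss of generality.
1. L lies on line VZ with VL:LZ = 3:2 ⇒ L = (8/5, 9/5)
2. J lies on line LX with LJ:JX = 2:1 ⇒ J = (6/5, 3/5)
3. S lies on line LJ with LS:SJ = 4:1 ⇒ S = (32/25, 21/25)
4. F is the midpoint of SZ ⇒ F = (16/25, 23/25)
5. R is where the line through D parallel to LJ meets line VF ⇒ R = (11/50, 33/50)
R = V + t·(F−V) with t = 9/8, so VR:RF = t:(1−t) = 9/8:-1/8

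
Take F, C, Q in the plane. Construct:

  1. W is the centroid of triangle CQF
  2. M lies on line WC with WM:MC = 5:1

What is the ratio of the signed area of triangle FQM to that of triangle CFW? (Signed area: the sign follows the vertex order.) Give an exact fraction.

[FQM]:[CFW] = 8/3

Assign F = (0, 0), C = (1, 0), Q = (0, 1) — the answer is frame-independent, so this choice is without loss of generality.
1. W is the centroid of triangle CQF ⇒ W = (1/3, 1/3)
2. M lies on line WC with WM:MC = 5:1 ⇒ M = (8/9, 1/18)
2·[FQM] = -8/9, 2·[CFW] = -1/3
[FQM]:[CFW] = -8/9:-1/3 = 8/3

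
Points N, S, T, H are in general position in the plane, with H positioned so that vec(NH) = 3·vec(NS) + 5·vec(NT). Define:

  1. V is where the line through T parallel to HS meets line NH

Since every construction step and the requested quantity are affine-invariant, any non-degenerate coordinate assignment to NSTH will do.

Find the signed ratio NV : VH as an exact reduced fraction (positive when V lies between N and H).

NV:VH = -2/7

Work in coordinates with N = (0, 0), S = (1, 0), T = (0, 1), H = (3, 5).
1. V is where the line through T parallel to HS meets line NH ⇒ V = (-6/5, -2)
V = N + t·(H−N) with t = -2/5, so NV:VH = t:(1−t) = -2/5:7/5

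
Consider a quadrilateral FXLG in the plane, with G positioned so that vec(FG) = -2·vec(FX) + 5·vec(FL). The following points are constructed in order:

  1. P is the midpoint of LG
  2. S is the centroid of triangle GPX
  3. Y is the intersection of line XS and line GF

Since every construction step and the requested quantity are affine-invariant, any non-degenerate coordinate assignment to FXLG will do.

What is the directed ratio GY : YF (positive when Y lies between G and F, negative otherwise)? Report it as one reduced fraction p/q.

GY:YF = 1/8

Set F = (0, 0), X = (1, 0), L = (0, 1), G = (-2, 5); any affine frame gives the same invariant.
1. P is the midpoint of LG ⇒ P = (-1, 3)
2. S is the centroid of triangle GPX ⇒ S = (-2/3, 8/3)
3. Y is the intersection of line XS and line GF ⇒ Y = (-16/9, 40/9)
Y = G + t·(F−G) with t = 1/9, so GY:YF = t:(1−t) = 1/9:8/9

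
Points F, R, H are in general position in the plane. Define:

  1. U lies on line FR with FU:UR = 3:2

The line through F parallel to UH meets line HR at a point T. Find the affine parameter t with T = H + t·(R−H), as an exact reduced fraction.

t = -3/2

Assign F = (0, 0), R = (1, 0), H = (0, 1) — the answer is frame-independent, so this choice is without loss of generality.
1. U lies on line FR with FU:UR = 3:2 ⇒ U = (3/5, 0)
through F parallel to UH: direction (-3/5, 1); meets HR at T = (-3/2, 5/2)
T = H + t·(R−H) with t = -3/2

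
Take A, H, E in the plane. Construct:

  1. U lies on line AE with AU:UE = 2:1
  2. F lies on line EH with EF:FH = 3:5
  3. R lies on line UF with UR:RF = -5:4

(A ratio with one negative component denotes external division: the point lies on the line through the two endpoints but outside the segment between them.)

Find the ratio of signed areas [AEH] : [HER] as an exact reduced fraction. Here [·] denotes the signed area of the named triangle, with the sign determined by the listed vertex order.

Assign A = (0, 0), H = (1, 0), E = (0, 1) — the answer is frame-independent, so this choice is without loss of generality.
1. U lies on line AE with AU:UE = 2:1 ⇒ U = (0, 2/3)
2. F lies on line EH with EF:FH = 3:5 ⇒ F = (3/8, 5/8)
3. R lies on line UF with UR:RF = -5:4 ⇒ R = (15/8, 11/24)
2·[AEH] = -1, 2·[HER] = -4/3
[AEH]:[HER] = -1:-4/3 = 3/4

[AEH]:[HER] = 3/4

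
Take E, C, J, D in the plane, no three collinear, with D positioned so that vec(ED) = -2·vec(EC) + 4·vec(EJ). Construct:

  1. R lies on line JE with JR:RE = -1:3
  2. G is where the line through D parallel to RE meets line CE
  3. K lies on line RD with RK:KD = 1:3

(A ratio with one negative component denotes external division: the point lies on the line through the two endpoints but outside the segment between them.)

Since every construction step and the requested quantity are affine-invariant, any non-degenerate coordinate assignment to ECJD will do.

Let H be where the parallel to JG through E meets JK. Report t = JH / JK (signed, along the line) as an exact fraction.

t = -8/11

Assign E = (0, 0), C = (1, 0), J = (0, 1), D = (-2, 4) — the answer is frame-independent, so this choice is without loss of generality.
1. R lies on line JE with JR:RE = -1:3 ⇒ R = (0, 3/2)
2. G is where the line through D parallel to RE meets line CE ⇒ G = (-2, 0)
3. K lies on line RD with RK:KD = 1:3 ⇒ K = (-1/2, 17/8)
through E parallel to JG: direction (-2, -1); meets JK at H = (4/11, 2/11)
H = J + t·(K−J) with t = -8/11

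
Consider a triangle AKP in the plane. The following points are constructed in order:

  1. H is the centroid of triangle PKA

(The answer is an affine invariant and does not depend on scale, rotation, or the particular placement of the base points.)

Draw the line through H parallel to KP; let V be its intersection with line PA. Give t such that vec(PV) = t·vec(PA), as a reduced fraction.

t = 1/3

Assign A = (0, 0), K = (1, 0), P = (0, 1) — the answer is frame-independent, so this choice is without loss of generality.
1. H is the centroid of triangle PKA ⇒ H = (1/3, 1/3)
through H parallel to KP: direction (-1, 1); meets PA at V = (0, 2/3)
V = P + t·(A−P) with t = 1/3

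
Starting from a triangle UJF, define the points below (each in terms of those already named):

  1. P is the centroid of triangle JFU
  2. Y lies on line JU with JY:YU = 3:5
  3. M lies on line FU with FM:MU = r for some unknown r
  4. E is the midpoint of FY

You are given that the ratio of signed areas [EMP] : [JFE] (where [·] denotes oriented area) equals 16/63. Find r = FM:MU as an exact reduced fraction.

r = 2/5

Choose coordinates U = (0, 0), J = (1, 0), F = (0, 1).
1. P is the centroid of triangle JFU ⇒ P = (1/3, 1/3)
2. Y lies on line JU with JY:YU = 3:5 ⇒ Y = (5/8, 0)
3. With FM:MU = r, write λ = r/(r+1) so M = F + λ·(U−F); M is affine-linear in λ
4. E is the midpoint of FY ⇒ E = (5/16, 1/2)
Every point depending on M is an affine combination of M and λ-independent points, so each such coordinate is linear in λ; the λ² term in each signed area is a multiple of (U−F)×(U−F) = 0, so 2·[EMP] and 2·[JFE] are each linear in λ. Evaluating at λ=0 and λ=1:
  2·[EMP] = 1/48·λ + 1/24,   2·[JFE] = 3/16
So [EMP]:[JFE] = (1/48·λ + 1/24) / (3/16). Setting this equal to 16/63:
  1/48·λ + 1/24 = 16/63·(3/16)  ⇒  λ = 2/7
Then r = λ/(1−λ) = (2/7)/(5/7) = 2/5. Check: with r = 2/5, M = (0, 5/7) and [EMP]:[JFE] = 16/63 as required.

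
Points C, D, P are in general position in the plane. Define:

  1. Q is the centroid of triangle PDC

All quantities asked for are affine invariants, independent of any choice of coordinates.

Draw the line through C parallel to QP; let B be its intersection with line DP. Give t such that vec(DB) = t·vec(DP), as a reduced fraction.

Set C = (0, 0), D = (1, 0), P = (0, 1); any affine frame gives the same invariant.
1. Q is the centroid of triangle PDC ⇒ Q = (1/3, 1/3)
through C parallel to QP: direction (-1/3, 2/3); meets DP at B = (-1, 2)
B = D + t·(P−D) with t = 2

t = 2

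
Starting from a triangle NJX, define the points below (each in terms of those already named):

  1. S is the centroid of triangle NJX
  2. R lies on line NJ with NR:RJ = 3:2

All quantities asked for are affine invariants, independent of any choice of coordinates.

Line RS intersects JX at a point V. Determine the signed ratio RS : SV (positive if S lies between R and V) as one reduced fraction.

RS:SV = 1/5

Set N = (0, 0), J = (1, 0), X = (0, 1); any affine frame gives the same invariant.
1. S is the centroid of triangle NJX ⇒ S = (1/3, 1/3)
2. R lies on line NJ with NR:RJ = 3:2 ⇒ R = (3/5, 0)
line RS meets JX at V = (-1, 2)
S = R + t·(V−R) with t = 1/6, so RS:SV = 1/6:5/6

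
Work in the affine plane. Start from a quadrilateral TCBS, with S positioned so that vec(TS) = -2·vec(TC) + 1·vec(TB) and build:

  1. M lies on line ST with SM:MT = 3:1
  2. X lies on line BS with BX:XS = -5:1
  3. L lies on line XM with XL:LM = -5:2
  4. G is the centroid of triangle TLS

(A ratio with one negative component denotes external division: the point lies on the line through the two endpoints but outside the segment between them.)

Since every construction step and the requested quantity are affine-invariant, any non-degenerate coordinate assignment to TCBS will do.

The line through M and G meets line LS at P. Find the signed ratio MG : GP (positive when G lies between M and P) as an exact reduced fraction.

Assign T = (0, 0), C = (1, 0), B = (0, 1), S = (-2, 1) — the answer is frame-independent, so this choice is without loss of generality.
1. M lies on line ST with SM:MT = 3:1 ⇒ M = (-1/2, 1/4)
2. X lies on line BS with BX:XS = -5:1 ⇒ X = (-5/2, 1)
3. L lies on line XM with XL:LM = -5:2 ⇒ L = (5/6, -1/4)
4. G is the centroid of triangle TLS ⇒ G = (-7/18, 1/4)
line MG meets LS at P = (-3/10, 1/4)
G = M + t·(P−M) with t = 5/9, so MG:GP = 5/9:4/9

MG:GP = 5/4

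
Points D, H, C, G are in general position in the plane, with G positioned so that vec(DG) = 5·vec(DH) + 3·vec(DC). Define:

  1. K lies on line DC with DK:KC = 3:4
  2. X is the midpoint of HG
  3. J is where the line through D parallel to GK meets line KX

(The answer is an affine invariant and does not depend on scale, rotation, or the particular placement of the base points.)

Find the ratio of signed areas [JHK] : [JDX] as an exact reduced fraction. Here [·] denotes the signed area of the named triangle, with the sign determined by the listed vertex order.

Set D = (0, 0), H = (1, 0), C = (0, 1), G = (5, 3); any affine frame gives the same invariant.
1. K lies on line DC with DK:KC = 3:4 ⇒ K = (0, 3/7)
2. X is the midpoint of HG ⇒ X = (3, 3/2)
3. J is where the line through D parallel to GK meets line KX ⇒ J = (30/11, 108/77)
2·[JHK] = -15/7, 2·[JDX] = 9/77
[JHK]:[JDX] = -15/7:9/77 = -55/3

[JHK]:[JDX] = -55/3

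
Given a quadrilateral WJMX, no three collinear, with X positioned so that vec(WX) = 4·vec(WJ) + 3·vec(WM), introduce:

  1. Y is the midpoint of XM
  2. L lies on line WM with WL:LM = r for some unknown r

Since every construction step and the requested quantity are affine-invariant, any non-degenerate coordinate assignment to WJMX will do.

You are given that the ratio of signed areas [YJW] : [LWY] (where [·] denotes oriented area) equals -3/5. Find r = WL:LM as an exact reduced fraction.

r = -5/2

Set W = (0, 0), J = (1, 0), M = (0, 1), X = (4, 3); any affine frame gives the same invariant.
1. Y is the midpoint of XM ⇒ Y = (2, 2)
2. With WL:LM = r, write λ = r/(r+1) so L = W + λ·(M−W); L is affine-linear in λ
Every point depending on L is an affine combination of L and λ-independent points, so each such coordinate is linear in λ; the λ² term in each signed area is a multiple of (M−W)×(M−W) = 0, so 2·[YJW] and 2·[LWY] are each linear in λ. Evaluating at λ=0 and λ=1:
  2·[YJW] = -2,   2·[LWY] = 2·λ
So [YJW]:[LWY] = (-2) / (2·λ). Setting this equal to -3/5:
  -2 = -3/5·(2·λ)  ⇒  λ = 5/3
Then r = λ/(1−λ) = (5/3)/(-2/3) = -5/2. Check: with r = -5/2, L = (0, 5/3) and [YJW]:[LWY] = -3/5 as required.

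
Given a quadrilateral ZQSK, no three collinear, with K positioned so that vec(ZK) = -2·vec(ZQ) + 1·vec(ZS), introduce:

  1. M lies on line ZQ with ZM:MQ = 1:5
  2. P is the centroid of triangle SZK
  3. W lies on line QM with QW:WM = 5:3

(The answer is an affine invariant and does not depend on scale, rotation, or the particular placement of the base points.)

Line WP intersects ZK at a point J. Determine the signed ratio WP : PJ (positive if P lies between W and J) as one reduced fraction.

Set Z = (0, 0), Q = (1, 0), S = (0, 1), K = (-2, 1); any affine frame gives the same invariant.
1. M lies on line ZQ with ZM:MQ = 1:5 ⇒ M = (1/6, 0)
2. P is the centroid of triangle SZK ⇒ P = (-2/3, 2/3)
3. W lies on line QM with QW:WM = 5:3 ⇒ W = (23/48, 0)
line WP meets ZK at J = (92/27, -46/27)
P = W + t·(J−W) with t = -9/23, so WP:PJ = -9/23:32/23

WP:PJ = -9/32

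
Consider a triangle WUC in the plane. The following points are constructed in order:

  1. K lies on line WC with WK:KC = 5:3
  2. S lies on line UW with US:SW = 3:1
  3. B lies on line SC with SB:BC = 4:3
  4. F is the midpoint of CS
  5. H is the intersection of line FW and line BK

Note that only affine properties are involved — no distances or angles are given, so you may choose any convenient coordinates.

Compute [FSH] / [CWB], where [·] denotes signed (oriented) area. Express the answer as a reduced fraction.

[FSH]:[CWB] = 7/54

Set W = (0, 0), U = (1, 0), C = (0, 1); any affine frame gives the same invariant.
1. K lies on line WC with WK:KC = 5:3 ⇒ K = (0, 5/8)
2. S lies on line UW with US:SW = 3:1 ⇒ S = (1/4, 0)
3. B lies on line SC with SB:BC = 4:3 ⇒ B = (3/28, 4/7)
4. F is the midpoint of CS ⇒ F = (1/8, 1/2)
5. H is the intersection of line FW and line BK ⇒ H = (5/36, 5/9)
2·[FSH] = 1/72, 2·[CWB] = 3/28
[FSH]:[CWB] = 1/72:3/28 = 7/54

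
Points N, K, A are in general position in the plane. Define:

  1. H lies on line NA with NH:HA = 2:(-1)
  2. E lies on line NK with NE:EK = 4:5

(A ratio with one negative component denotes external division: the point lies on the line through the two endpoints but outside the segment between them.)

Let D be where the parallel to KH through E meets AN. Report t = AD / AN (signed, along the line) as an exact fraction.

t = 1/9

Work in coordinates with N = (0, 0), K = (1, 0), A = (0, 1).
1. H lies on line NA with NH:HA = 2:(-1) ⇒ H = (0, 2)
2. E lies on line NK with NE:EK = 4:5 ⇒ E = (4/9, 0)
through E parallel to KH: direction (-1, 2); meets AN at D = (0, 8/9)
D = A + t·(N−A) with t = 1/9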